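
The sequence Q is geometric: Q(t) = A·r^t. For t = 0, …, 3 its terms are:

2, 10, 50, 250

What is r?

Consecutive ratio: 10/2 = 5, and 50/10 = 5, so r = 5.
Then A·5^0 = 2 gives A = 2, and Q(t) = 2·5^t.

5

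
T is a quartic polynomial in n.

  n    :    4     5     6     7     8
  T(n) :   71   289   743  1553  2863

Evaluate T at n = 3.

Write T(n) = an^4 + bn³ + cn² + dn + e; the 5 given values yield a linear system in the 5 coefficients.
Solving, T(n) = n^4 - 2n³ - 3n² - 2n - 1.
Then T(3) = -7.

-7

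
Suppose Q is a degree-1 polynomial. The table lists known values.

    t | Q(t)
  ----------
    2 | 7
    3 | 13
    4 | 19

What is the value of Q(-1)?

Write Q(t) = at + b; the 3 given values yield a linear system in the 2 coefficients.
Solving, Q(t) = 6t - 5.
Then Q(-1) = -11.

-11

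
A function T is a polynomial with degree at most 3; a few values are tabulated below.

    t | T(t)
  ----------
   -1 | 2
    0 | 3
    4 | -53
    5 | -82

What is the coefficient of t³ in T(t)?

Write T(t) = at³ + bt² + ct + d; the 4 given values yield a linear system in the 4 coefficients.
Solving, the leading coefficient vanishes, and T(t) = -3t² - 2t + 3.
The coefficient of t³ is 0.

0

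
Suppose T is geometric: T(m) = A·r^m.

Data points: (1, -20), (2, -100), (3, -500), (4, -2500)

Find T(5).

Consecutive ratio: -100/(-20) = 5, and -500/(-100) = 5, so r = 5.
Then A·5^1 = -20 gives A = -4, and T(m) = -4·5^m.
T(5) = -4·5^5 = -12500.

-12500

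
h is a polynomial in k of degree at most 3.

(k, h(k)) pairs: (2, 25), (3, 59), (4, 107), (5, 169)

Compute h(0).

-1

Write h(k) = ak³ + bk² + ck + d; the 4 given values yield a linear system in the 4 coefficients.
Solving, the leading coefficient vanishes, and h(k) = 7k² - k - 1.
Then h(0) = -1.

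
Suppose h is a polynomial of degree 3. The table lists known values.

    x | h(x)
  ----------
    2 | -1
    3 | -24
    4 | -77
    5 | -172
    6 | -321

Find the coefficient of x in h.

0

First differences: -23, -53, -95, -149. Second differences: -30, -42, -54. Third differences: -12, -12.
Level-3 differences are constant, so h has degree 3.
Fitting a degree-3 polynomial gives h(x) = -2x³ + 3x² + 3.
The coefficient of x is 0.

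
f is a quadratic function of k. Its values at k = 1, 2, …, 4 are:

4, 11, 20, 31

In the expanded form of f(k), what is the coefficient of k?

First differences: 7, 9, 11. Second differences: 2, 2.
Level-2 differences are constant, so f has degree 2.
Fitting a degree-2 polynomial gives f(k) = k² + 4k - 1.
The coefficient of k is 4.

4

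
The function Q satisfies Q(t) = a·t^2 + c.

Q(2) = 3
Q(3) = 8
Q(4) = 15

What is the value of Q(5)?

24

From Q(2) = 3 and Q(3) = 8: 4a + c = 3 and 9a + c = 8.
Subtracting: 5a = 5, so a = 1; then c = 3 − 1·4 = -1.
So Q(t) = 1t² − 1, and Q(5) = 24.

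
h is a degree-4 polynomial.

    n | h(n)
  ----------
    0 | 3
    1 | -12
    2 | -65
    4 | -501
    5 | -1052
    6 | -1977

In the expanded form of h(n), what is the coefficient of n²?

-6

Write h(n) = an^4 + bn³ + cn² + dn + e; the 6 given values yield a linear system in the 5 coefficients.
Solving, h(n) = -n^4 - 2n³ - 6n² - 6n + 3.
The coefficient of n² is -6.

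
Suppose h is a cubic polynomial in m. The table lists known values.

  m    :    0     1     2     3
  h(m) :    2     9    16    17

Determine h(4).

Write h(m) = am³ + bm² + cm + d; the 4 given values yield a linear system in the 4 coefficients.
Solving, h(m) = -m³ + 3m² + 5m + 2.
Then h(4) = 6.

6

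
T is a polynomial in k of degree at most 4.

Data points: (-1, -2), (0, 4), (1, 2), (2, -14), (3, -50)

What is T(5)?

Write T(k) = ak^4 + bk³ + ck² + dk + e; the 5 given values yield a linear system in the 5 coefficients.
Solving, the leading coefficient vanishes, and T(k) = -k³ - 4k² + 3k + 4.
Then T(5) = -206.

-206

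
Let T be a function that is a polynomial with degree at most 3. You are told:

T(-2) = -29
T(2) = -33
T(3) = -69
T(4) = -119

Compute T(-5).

Write T(x) = ax³ + bx² + cx + d; the 4 given values yield a linear system in the 4 coefficients.
Solving, the leading coefficient vanishes, and T(x) = -7x² - x - 3.
Then T(-5) = -173.

-173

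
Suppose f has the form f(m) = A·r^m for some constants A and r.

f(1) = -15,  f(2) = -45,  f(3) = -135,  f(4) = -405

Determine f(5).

-1215

Consecutive ratio: -45/(-15) = 3, and -135/(-45) = 3, so r = 3.
Then A·3^1 = -15 gives A = -5, and f(m) = -5·3^m.
f(5) = -5·3^5 = -1215.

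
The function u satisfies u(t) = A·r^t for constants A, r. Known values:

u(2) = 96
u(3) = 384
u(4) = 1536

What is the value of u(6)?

Consecutive ratio: 384/96 = 4, and 1536/384 = 4, so r = 4.
Then A·4^2 = 96 gives A = 6, and u(t) = 6·4^t.
u(6) = 6·4^6 = 24576.

24576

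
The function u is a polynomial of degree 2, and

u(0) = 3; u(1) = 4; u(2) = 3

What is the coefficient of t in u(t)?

Write u(t) = at² + bt + c; the 3 given values yield a linear system in the 3 coefficients.
Solving, u(t) = -t² + 2t + 3.
The coefficient of t is 2.

2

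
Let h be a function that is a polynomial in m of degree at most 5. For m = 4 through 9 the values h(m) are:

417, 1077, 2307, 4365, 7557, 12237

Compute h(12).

39465

First differences: 660, 1230, 2058, 3192, 4680. Second differences: 570, 828, 1134, 1488. Third differences: 258, 306, 354. Fourth differences: 48, 48.
Level-4 differences are constant, so h has degree 4.
Fitting a degree-4 polynomial gives h(m) = 2m^4 - m³ - 2m² + m - 3.
Then h(12) = 39465.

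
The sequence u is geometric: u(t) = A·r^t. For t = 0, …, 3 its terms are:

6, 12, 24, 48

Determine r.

Consecutive ratio: 12/6 = 2, and 24/12 = 2, so r = 2.
Then A·2^0 = 6 gives A = 6, and u(t) = 6·2^t.

2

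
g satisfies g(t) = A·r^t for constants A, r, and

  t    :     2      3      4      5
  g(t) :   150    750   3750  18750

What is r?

Consecutive ratio: 750/150 = 5, and 3750/750 = 5, so r = 5.
Then A·5^2 = 150 gives A = 6, and g(t) = 6·5^t.

5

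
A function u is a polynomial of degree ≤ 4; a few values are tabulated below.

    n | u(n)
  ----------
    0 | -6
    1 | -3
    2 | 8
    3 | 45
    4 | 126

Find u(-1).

-19

Write u(n) = an^4 + bn³ + cn² + dn + e; the 5 given values yield a linear system in the 5 coefficients.
Solving, the leading coefficient vanishes, and u(n) = 3n³ - 5n² + 5n - 6.
Then u(-1) = -19.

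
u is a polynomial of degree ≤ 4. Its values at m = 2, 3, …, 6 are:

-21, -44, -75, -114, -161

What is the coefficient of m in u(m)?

-3

First differences: -23, -31, -39, -47. Second differences: -8, -8, -8.
Level-2 differences are constant, so u has degree 2.
Fitting a degree-2 polynomial gives u(m) = -4m² - 3m + 1.
The coefficient of m is -3.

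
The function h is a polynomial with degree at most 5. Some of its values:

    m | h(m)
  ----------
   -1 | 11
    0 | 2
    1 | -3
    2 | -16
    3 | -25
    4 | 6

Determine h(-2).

60

Write h(m) = am^5 + bm^4 + cm³ + dm² + em + p; the 6 given values yield a linear system in the 6 coefficients.
Solving, the leading coefficient vanishes, and h(m) = m^4 - 4m³ + m² - 3m + 2.
Then h(-2) = 60.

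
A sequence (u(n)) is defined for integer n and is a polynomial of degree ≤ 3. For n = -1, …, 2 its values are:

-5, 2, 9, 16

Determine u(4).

30

First differences: 7, 7, 7.
Level-1 differences are constant, so u has degree 1.
Fitting a degree-1 polynomial gives u(n) = 7n + 2.
Then u(4) = 30.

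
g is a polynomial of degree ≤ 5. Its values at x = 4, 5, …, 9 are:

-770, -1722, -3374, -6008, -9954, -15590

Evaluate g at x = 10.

-23342

First differences: -952, -1652, -2634, -3946, -5636. Second differences: -700, -982, -1312, -1690. Third differences: -282, -330, -378. Fourth differences: -48, -48.
Level-4 differences are constant, so g has degree 4.
Fitting a degree-4 polynomial gives g(x) = -2x^4 - 3x³ - 3x² - 4x - 2.
Then g(10) = -23342.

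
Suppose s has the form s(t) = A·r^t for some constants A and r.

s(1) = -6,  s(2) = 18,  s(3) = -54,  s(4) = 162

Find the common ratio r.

Consecutive ratio: 18/(-6) = -3, and -54/18 = -3, so r = -3.
Then A·(-3)^1 = -6 gives A = 2, and s(t) = 2·(-3)^t.

-3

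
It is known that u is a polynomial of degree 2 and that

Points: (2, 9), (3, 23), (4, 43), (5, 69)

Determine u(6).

101

First differences: 14, 20, 26. Second differences: 6, 6.
Level-2 differences are constant, so u has degree 2.
Fitting a degree-2 polynomial gives u(n) = 3n² - n - 1.
Then u(6) = 101.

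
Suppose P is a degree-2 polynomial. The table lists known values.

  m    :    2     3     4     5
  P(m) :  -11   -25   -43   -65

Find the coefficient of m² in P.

First differences: -14, -18, -22. Second differences: -4, -4.
Level-2 differences are constant, so P has degree 2.
Fitting a degree-2 polynomial gives P(m) = -2m² - 4m + 5.
The coefficient of m² is -2.

-2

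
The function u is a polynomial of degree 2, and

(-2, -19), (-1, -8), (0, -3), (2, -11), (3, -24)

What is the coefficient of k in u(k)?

2

Write u(k) = ak² + bk + c; the 5 given values yield a linear system in the 3 coefficients.
Solving, u(k) = -3k² + 2k - 3.
The coefficient of k is 2.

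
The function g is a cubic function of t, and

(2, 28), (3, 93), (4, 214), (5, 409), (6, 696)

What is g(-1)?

-11

Write g(t) = at³ + bt² + ct + d; the 5 given values yield a linear system in the 4 coefficients.
Solving, g(t) = 3t³ + t² + 3t - 6.
Then g(-1) = -11.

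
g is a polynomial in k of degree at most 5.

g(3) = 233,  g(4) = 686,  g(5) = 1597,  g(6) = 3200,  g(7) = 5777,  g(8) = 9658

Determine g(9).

15221

First differences: 453, 911, 1603, 2577, 3881. Second differences: 458, 692, 974, 1304. Third differences: 234, 282, 330. Fourth differences: 48, 48.
Level-4 differences are constant, so g has degree 4.
Fitting a degree-4 polynomial gives g(k) = 2k^4 + 3k³ - k² - k + 2.
Then g(9) = 15221.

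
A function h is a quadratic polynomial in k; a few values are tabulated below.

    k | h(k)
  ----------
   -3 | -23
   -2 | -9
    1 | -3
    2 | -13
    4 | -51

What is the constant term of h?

Write h(k) = ak² + bk + c; the 5 given values yield a linear system in the 3 coefficients.
Solving, h(k) = -3k² - k + 1.
The constant term is h(0) = 1.

1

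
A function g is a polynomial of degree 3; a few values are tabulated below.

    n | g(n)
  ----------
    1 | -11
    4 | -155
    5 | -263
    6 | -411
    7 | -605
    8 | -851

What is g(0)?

Write g(n) = an³ + bn² + cn + d; the 6 given values yield a linear system in the 4 coefficients.
Solving, g(n) = -n³ - 5n² - 2n - 3.
Then g(0) = -3.

-3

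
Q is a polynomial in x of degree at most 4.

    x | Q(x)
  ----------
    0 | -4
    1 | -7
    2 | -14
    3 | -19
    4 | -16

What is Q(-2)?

-34

First differences: -3, -7, -5, 3. Second differences: -4, 2, 8. Third differences: 6, 6.
Level-3 differences are constant, so Q has degree 3.
Fitting a degree-3 polynomial gives Q(x) = x³ - 5x² + x - 4.
Then Q(-2) = -34.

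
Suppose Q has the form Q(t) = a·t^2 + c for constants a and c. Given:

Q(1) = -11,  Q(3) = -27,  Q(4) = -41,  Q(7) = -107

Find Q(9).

-171

From Q(1) = -11 and Q(3) = -27: 1a + c = -11 and 9a + c = -27.
Subtracting: 8a = -16, so a = -2; then c = -11 − (-2)·1 = -9.
So Q(t) = -2t² − 9, and Q(9) = -171.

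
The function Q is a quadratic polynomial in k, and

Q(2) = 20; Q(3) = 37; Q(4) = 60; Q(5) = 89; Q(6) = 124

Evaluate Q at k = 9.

Write Q(k) = ak² + bk + c; the 5 given values yield a linear system in the 3 coefficients.
Solving, Q(k) = 3k² + 2k + 4.
Then Q(9) = 265.

265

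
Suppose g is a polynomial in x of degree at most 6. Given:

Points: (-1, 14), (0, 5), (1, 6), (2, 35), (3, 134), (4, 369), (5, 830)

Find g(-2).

Write g(x) = ax^6 + bx^5 + cx^4 + dx³ + ex² + px + q; the 7 given values yield a linear system in the 7 coefficients.
Solving, the top 2 coefficients vanish, and g(x) = x^4 + x³ + 4x² - 5x + 5.
Then g(-2) = 39.

39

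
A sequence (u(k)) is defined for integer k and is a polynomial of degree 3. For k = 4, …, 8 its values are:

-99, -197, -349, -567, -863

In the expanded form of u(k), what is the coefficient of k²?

First differences: -98, -152, -218, -296. Second differences: -54, -66, -78. Third differences: -12, -12.
Level-3 differences are constant, so u has degree 3.
Fitting a degree-3 polynomial gives u(k) = -2k³ + 3k² - 3k - 7.
The coefficient of k² is 3.

3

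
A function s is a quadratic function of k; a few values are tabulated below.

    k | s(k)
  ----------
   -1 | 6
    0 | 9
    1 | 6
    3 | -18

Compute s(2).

-3

Write s(k) = ak² + bk + c; the 4 given values yield a linear system in the 3 coefficients.
Solving, s(k) = -3k² + 9.
Then s(2) = -3.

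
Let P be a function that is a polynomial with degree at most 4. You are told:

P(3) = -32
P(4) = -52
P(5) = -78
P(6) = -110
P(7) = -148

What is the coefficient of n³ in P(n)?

0

First differences: -20, -26, -32, -38. Second differences: -6, -6, -6.
Level-2 differences are constant, so P has degree 2.
Fitting a degree-2 polynomial gives P(n) = -3n² + n - 8.
The coefficient of n³ is 0.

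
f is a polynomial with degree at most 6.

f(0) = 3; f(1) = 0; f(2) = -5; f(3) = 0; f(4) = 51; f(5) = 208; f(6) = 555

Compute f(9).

Write f(x) = ax^6 + bx^5 + cx^4 + dx³ + ex² + px + q; the 7 given values yield a linear system in the 7 coefficients.
Solving, the top 2 coefficients vanish, and f(x) = x^4 - 4x³ + 4x² - 4x + 3.
Then f(9) = 3936.

3936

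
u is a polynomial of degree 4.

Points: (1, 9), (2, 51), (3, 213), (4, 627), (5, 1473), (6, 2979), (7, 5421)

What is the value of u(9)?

Write u(m) = am^4 + bm³ + cm² + dm + e; the 7 given values yield a linear system in the 5 coefficients.
Solving, u(m) = 2m^4 + 2m³ - 2m² + 4m + 3.
Then u(9) = 14457.

14457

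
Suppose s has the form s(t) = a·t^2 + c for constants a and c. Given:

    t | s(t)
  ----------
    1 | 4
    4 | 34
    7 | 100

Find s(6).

From s(1) = 4 and s(4) = 34: 1a + c = 4 and 16a + c = 34.
Subtracting: 15a = 30, so a = 2; then c = 4 − 2·1 = 2.
So s(t) = 2t² + 2, and s(6) = 74.

74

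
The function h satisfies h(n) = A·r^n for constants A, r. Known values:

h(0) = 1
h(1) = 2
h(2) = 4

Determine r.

Consecutive ratio: 2/1 = 2, and 4/2 = 2, so r = 2.
Then A·2^0 = 1 gives A = 1, and h(n) = 1·2^n.

2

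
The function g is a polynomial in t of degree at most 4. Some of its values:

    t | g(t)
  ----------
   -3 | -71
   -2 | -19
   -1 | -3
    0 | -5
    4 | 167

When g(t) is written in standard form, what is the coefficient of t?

Write g(t) = at^4 + bt³ + ct² + dt + e; the 5 given values yield a linear system in the 5 coefficients.
Solving, the leading coefficient vanishes, and g(t) = 3t³ - 5t - 5.
The coefficient of t is -5.

-5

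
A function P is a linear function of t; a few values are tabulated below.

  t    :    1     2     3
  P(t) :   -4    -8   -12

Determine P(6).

-24

First differences: -4, -4.
Level-1 differences are constant, so P has degree 1.
Fitting a degree-1 polynomial gives P(t) = -4t.
Then P(6) = -24.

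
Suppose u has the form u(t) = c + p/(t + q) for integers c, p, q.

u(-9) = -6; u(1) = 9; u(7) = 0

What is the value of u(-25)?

(u(t) − c)(t + q) = p for each data point; the three points give a linear system in c and q, then p follows.
Solving: c = -3, q = 1, p = 24, so u(t) = -3 + 24/(t + 1).
Then u(-25) = -3 + 24/(-24) = -4.

-4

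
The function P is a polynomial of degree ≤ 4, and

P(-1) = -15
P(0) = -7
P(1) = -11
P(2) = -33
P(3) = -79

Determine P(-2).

Write P(k) = ak^4 + bk³ + ck² + dk + e; the 5 given values yield a linear system in the 5 coefficients.
Solving, the leading coefficient vanishes, and P(k) = -k³ - 6k² + 3k - 7.
Then P(-2) = -29.

-29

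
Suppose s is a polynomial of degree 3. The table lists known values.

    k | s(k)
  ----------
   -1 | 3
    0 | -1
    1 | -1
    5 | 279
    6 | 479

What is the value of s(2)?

15

Write s(k) = ak³ + bk² + ck + d; the 5 given values yield a linear system in the 4 coefficients.
Solving, s(k) = 2k³ + 2k² - 4k - 1.
Then s(2) = 15.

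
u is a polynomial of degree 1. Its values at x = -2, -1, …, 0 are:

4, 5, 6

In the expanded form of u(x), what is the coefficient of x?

1

Write u(x) = ax + b; the 3 given values yield a linear system in the 2 coefficients.
Solving, u(x) = x + 6.
The coefficient of x is 1.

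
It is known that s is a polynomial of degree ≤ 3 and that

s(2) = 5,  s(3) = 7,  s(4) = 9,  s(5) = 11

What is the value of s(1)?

First differences: 2, 2, 2.
Level-1 differences are constant, so s has degree 1.
Fitting a degree-1 polynomial gives s(x) = 2x + 1.
Then s(1) = 3.

3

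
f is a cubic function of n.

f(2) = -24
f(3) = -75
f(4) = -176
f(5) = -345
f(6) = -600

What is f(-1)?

First differences: -51, -101, -169, -255. Second differences: -50, -68, -86. Third differences: -18, -18.
Level-3 differences are constant, so f has degree 3.
Fitting a degree-3 polynomial gives f(n) = -3n³ + 2n² - 4n.
Then f(-1) = 9.

9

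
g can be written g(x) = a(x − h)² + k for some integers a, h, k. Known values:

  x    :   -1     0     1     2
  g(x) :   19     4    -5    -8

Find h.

First differences -15, -9, -3; second difference 6 = 2a, so a = 3.
Expanding, the x-coefficient is −2ah = -6h; matching it to the data gives h = 2, and then k = -8.
So g(x) = 3(x − 2)² − 8.
Hence h = 2.

2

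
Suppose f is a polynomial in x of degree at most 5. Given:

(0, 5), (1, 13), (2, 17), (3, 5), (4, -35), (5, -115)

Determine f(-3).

First differences: 8, 4, -12, -40, -80. Second differences: -4, -16, -28, -40. Third differences: -12, -12, -12.
Level-3 differences are constant, so f has degree 3.
Fitting a degree-3 polynomial gives f(x) = -2x³ + 4x² + 6x + 5.
Then f(-3) = 77.

77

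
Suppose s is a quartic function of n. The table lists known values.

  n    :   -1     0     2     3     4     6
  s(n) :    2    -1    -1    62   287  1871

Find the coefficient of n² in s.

-2

Write s(n) = an^4 + bn³ + cn² + dn + e; the 6 given values yield a linear system in the 5 coefficients.
Solving, s(n) = 2n^4 - 3n³ - 2n² - 1.
The coefficient of n² is -2.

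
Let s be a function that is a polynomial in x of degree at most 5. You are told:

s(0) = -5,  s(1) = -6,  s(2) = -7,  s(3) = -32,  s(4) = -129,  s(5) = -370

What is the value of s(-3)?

-122

First differences: -1, -1, -25, -97, -241. Second differences: 0, -24, -72, -144. Third differences: -24, -48, -72. Fourth differences: -24, -24.
Level-4 differences are constant, so s has degree 4.
Fitting a degree-4 polynomial gives s(x) = -x^4 + 2x³ + x² - 3x - 5.
Then s(-3) = -122.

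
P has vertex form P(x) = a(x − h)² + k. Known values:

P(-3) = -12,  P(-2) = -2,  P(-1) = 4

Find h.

0

First differences 10, 6; second difference -4 = 2a, so a = -2.
Expanding, the x-coefficient is −2ah = 4h; matching it to the data gives h = 0, and then k = 6.
So P(x) = -2(x + 0)² + 6.
Hence h = 0.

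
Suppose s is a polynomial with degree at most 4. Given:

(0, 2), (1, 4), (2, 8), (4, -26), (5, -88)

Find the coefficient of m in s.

-3

Write s(m) = am^4 + bm³ + cm² + dm + e; the 5 given values yield a linear system in the 5 coefficients.
Solving, the leading coefficient vanishes, and s(m) = -2m³ + 7m² - 3m + 2.
The coefficient of m is -3.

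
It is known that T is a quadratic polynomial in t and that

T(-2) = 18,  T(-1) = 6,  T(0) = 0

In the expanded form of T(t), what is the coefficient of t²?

3

Write T(t) = at² + bt + c; the 3 given values yield a linear system in the 3 coefficients.
Solving, T(t) = 3t² - 3t.
The coefficient of t² is 3.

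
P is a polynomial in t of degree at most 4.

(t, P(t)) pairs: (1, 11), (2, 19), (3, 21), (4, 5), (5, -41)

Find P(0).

First differences: 8, 2, -16, -46. Second differences: -6, -18, -30. Third differences: -12, -12.
Level-3 differences are constant, so P has degree 3.
Fitting a degree-3 polynomial gives P(t) = -2t³ + 9t² - 5t + 9.
Then P(0) = 9.

9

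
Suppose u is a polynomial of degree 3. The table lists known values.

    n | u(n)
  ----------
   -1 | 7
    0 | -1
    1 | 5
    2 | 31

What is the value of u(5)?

289

Write u(n) = an³ + bn² + cn + d; the 4 given values yield a linear system in the 4 coefficients.
Solving, u(n) = n³ + 7n² - 2n - 1.
Then u(5) = 289.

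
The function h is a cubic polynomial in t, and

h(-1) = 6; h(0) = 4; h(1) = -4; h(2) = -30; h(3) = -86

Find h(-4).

96

First differences: -2, -8, -26, -56. Second differences: -6, -18, -30. Third differences: -12, -12.
Level-3 differences are constant, so h has degree 3.
Fitting a degree-3 polynomial gives h(t) = -2t³ - 3t² - 3t + 4.
Then h(-4) = 96.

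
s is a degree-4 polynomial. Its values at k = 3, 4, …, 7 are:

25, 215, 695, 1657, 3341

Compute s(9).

Write s(k) = ak^4 + bk³ + ck² + dk + e; the 5 given values yield a linear system in the 5 coefficients.
Solving, s(k) = 2k^4 - 4k³ - k² - 5k - 5.
Then s(9) = 10075.

10075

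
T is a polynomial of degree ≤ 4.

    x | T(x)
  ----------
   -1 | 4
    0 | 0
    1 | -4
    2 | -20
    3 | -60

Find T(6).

Write T(x) = ax^4 + bx³ + cx² + dx + e; the 5 given values yield a linear system in the 5 coefficients.
Solving, the leading coefficient vanishes, and T(x) = -2x³ - 2x.
Then T(6) = -444.

-444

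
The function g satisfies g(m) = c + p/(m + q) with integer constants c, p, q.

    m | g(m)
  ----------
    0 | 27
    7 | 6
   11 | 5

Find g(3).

(g(m) − c)(m + q) = p for each data point; the three points give a linear system in c and q, then p follows.
Solving: c = 3, q = 1, p = 24, so g(m) = 3 + 24/(m + 1).
Then g(3) = 3 + 24/4 = 9.

9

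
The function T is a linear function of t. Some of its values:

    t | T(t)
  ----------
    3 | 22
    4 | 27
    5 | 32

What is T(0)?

Write T(t) = at + b; the 3 given values yield a linear system in the 2 coefficients.
Solving, T(t) = 5t + 7.
The constant term is T(0) = 7.

7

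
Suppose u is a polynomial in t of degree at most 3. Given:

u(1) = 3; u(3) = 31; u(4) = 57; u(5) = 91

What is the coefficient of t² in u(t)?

Write u(t) = at³ + bt² + ct + d; the 4 given values yield a linear system in the 4 coefficients.
Solving, the leading coefficient vanishes, and u(t) = 4t² - 2t + 1.
The coefficient of t² is 4.

4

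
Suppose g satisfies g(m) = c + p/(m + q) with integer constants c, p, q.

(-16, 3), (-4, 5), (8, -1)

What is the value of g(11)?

0

(g(m) − c)(m + q) = p for each data point; the three points give a linear system in c and q, then p follows.
Solving: c = 2, q = -2, p = -18, so g(m) = 2 − 18/(m − 2).
Then g(11) = 2 − 18/9 = 0.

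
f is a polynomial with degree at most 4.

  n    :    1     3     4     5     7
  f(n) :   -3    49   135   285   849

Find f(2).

9

Write f(n) = an^4 + bn³ + cn² + dn + e; the 5 given values yield a linear system in the 5 coefficients.
Solving, the leading coefficient vanishes, and f(n) = 3n³ - 4n² + 3n - 5.
Then f(2) = 9.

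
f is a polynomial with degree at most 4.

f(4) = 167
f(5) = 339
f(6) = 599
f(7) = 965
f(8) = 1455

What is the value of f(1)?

Write f(t) = at^4 + bt³ + ct² + dt + e; the 5 given values yield a linear system in the 5 coefficients.
Solving, the leading coefficient vanishes, and f(t) = 3t³ - t² - 2t - 1.
Then f(1) = -1.

-1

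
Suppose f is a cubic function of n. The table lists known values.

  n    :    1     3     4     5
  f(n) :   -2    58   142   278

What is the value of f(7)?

754

Write f(n) = an³ + bn² + cn + d; the 4 given values yield a linear system in the 4 coefficients.
Solving, f(n) = 2n³ + 2n² - 4n - 2.
Then f(7) = 754.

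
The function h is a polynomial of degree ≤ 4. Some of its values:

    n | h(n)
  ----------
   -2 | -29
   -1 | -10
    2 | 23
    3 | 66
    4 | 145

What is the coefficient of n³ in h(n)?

Write h(n) = an^4 + bn³ + cn² + dn + e; the 5 given values yield a linear system in the 5 coefficients.
Solving, the leading coefficient vanishes, and h(n) = 2n³ + 5n - 3.
The coefficient of n³ is 2.

2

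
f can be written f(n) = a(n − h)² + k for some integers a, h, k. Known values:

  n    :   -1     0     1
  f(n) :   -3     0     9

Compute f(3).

45

First differences 3, 9; second difference 6 = 2a, so a = 3.
Expanding, the n-coefficient is −2ah = -6h; matching it to the data gives h = -1, and then k = -3.
So f(n) = 3(n + 1)² − 3.
f(3) = 3·4² − 3 = 45.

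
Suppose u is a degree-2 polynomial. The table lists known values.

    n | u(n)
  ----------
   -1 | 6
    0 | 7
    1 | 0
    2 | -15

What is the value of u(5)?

-108

First differences: 1, -7, -15. Second differences: -8, -8.
Level-2 differences are constant, so u has degree 2.
Fitting a degree-2 polynomial gives u(n) = -4n² - 3n + 7.
Then u(5) = -108.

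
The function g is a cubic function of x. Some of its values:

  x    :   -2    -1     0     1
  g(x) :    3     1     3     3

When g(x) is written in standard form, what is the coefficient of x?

Write g(x) = ax³ + bx² + cx + d; the 4 given values yield a linear system in the 4 coefficients.
Solving, g(x) = -x³ - x² + 2x + 3.
The coefficient of x is 2.

2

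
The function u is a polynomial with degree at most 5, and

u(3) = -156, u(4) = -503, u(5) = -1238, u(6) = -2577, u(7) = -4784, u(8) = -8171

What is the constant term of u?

First differences: -347, -735, -1339, -2207, -3387. Second differences: -388, -604, -868, -1180. Third differences: -216, -264, -312. Fourth differences: -48, -48.
Level-4 differences are constant, so u has degree 4.
Fitting a degree-4 polynomial gives u(k) = -2k^4 + 3k - 3.
The constant term is u(0) = -3.

-3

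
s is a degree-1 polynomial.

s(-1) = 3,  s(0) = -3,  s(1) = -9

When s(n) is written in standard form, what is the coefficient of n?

First differences: -6, -6.
Level-1 differences are constant, so s has degree 1.
Fitting a degree-1 polynomial gives s(n) = -6n - 3.
The coefficient of n is -6.

-6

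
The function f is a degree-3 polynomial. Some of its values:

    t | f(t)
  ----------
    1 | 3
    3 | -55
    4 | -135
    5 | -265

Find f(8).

-1075

Write f(t) = at³ + bt² + ct + d; the 4 given values yield a linear system in the 4 coefficients.
Solving, f(t) = -2t³ - t² + t + 5.
Then f(8) = -1075.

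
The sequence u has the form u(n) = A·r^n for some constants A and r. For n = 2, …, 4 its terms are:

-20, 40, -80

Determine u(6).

Consecutive ratio: 40/(-20) = -2, and -80/40 = -2, so r = -2.
Then A·(-2)^2 = -20 gives A = -5, and u(n) = -5·(-2)^n.
u(6) = -5·(-2)^6 = -320.

-320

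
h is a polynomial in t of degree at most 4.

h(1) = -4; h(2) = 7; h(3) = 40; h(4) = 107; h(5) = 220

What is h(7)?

First differences: 11, 33, 67, 113. Second differences: 22, 34, 46. Third differences: 12, 12.
Level-3 differences are constant, so h has degree 3.
Fitting a degree-3 polynomial gives h(t) = 2t³ - t² - 5.
Then h(7) = 632.

632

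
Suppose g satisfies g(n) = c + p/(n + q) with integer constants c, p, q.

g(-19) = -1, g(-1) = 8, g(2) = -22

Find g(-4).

(g(n) − c)(n + q) = p for each data point; the three points give a linear system in c and q, then p follows.
Solving: c = -2, q = -1, p = -20, so g(n) = -2 − 20/(n − 1).
Then g(-4) = -2 − 20/(-5) = 2.

2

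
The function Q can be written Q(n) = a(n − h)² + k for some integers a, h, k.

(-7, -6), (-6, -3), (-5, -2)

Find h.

First differences 3, 1; second difference -2 = 2a, so a = -1.
Expanding, the n-coefficient is −2ah = 2h; matching it to the data gives h = -5, and then k = -2.
So Q(n) = -1(n + 5)² − 2.
Hence h = -5.

-5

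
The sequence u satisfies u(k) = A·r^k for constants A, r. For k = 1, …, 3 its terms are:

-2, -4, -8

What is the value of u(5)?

Consecutive ratio: -4/(-2) = 2, and -8/(-4) = 2, so r = 2.
Then A·2^1 = -2 gives A = -1, and u(k) = -1·2^k.
u(5) = -1·2^5 = -32.

-32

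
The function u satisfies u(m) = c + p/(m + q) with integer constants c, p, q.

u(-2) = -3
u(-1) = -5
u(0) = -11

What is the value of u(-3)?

-2

(u(m) − c)(m + q) = p for each data point; the three points give a linear system in c and q, then p follows.
Solving: c = 1, q = -1, p = 12, so u(m) = 1 + 12/(m − 1).
Then u(-3) = 1 + 12/(-4) = -2.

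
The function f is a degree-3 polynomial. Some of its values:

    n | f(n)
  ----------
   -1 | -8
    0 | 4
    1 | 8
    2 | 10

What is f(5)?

64

Write f(n) = an³ + bn² + cn + d; the 4 given values yield a linear system in the 4 coefficients.
Solving, f(n) = n³ - 4n² + 7n + 4.
Then f(5) = 64.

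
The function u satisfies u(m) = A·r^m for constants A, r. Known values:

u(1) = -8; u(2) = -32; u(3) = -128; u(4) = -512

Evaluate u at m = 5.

-2048

Consecutive ratio: -32/(-8) = 4, and -128/(-32) = 4, so r = 4.
Then A·4^1 = -8 gives A = -2, and u(m) = -2·4^m.
u(5) = -2·4^5 = -2048.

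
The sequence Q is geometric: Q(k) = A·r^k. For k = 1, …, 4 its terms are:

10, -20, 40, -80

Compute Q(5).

160

Consecutive ratio: -20/10 = -2, and 40/(-20) = -2, so r = -2.
Then A·(-2)^1 = 10 gives A = -5, and Q(k) = -5·(-2)^k.
Q(5) = -5·(-2)^5 = 160.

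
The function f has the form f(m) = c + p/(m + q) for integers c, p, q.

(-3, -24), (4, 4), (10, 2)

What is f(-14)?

(f(m) − c)(m + q) = p for each data point; the three points give a linear system in c and q, then p follows.
Solving: c = 0, q = 2, p = 24, so f(m) = 24/(m + 2).
Then f(-14) = 0 + 24/(-12) = -2.

-2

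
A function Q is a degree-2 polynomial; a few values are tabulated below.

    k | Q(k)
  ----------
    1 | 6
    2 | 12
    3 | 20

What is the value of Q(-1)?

Write Q(k) = ak² + bk + c; the 3 given values yield a linear system in the 3 coefficients.
Solving, Q(k) = k² + 3k + 2.
Then Q(-1) = 0.

0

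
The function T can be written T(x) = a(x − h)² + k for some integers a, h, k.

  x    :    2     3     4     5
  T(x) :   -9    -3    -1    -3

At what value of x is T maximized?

First differences 6, 2, -2; second difference -4 = 2a, so a = -2.
Expanding, the x-coefficient is −2ah = 4h; matching it to the data gives h = 4, and then k = -1.
So T(x) = -2(x − 4)² − 1.
Hence h = 4.

4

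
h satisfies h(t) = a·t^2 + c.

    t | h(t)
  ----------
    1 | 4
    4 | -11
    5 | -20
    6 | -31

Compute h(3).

-4

From h(1) = 4 and h(4) = -11: 1a + c = 4 and 16a + c = -11.
Subtracting: 15a = -15, so a = -1; then c = 4 − (-1)·1 = 5.
So h(t) = -1t² + 5, and h(3) = -4.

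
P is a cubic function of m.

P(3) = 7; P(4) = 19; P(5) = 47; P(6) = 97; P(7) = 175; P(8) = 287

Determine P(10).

637

Write P(m) = am³ + bm² + cm + d; the 6 given values yield a linear system in the 4 coefficients.
Solving, P(m) = m³ - 4m² + 3m + 7.
Then P(10) = 637.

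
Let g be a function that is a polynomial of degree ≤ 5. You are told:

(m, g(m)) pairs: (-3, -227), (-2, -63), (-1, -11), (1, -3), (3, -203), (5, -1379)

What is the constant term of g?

Write g(m) = am^5 + bm^4 + cm³ + dm² + em + p; the 6 given values yield a linear system in the 6 coefficients.
Solving, the leading coefficient vanishes, and g(m) = -2m^4 - 6m² + 4m + 1.
The constant term is g(0) = 1.

1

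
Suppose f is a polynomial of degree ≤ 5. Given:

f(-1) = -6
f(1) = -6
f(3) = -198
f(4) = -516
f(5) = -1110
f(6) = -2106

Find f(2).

Write f(t) = at^5 + bt^4 + ct³ + dt² + et + p; the 6 given values yield a linear system in the 6 coefficients.
Solving, the leading coefficient vanishes, and f(t) = -t^4 - 3t³ - 5t² + 3t.
Then f(2) = -54.

-54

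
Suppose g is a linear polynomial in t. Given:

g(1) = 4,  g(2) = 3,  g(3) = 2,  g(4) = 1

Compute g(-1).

6

First differences: -1, -1, -1.
Level-1 differences are constant, so g has degree 1.
Fitting a degree-1 polynomial gives g(t) = -t + 5.
Then g(-1) = 6.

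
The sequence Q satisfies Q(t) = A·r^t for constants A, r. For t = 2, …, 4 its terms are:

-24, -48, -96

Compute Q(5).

Consecutive ratio: -48/(-24) = 2, and -96/(-48) = 2, so r = 2.
Then A·2^2 = -24 gives A = -6, and Q(t) = -6·2^t.
Q(5) = -6·2^5 = -192.

-192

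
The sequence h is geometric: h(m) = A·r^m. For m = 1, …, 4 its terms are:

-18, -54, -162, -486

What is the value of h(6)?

-4374

Consecutive ratio: -54/(-18) = 3, and -162/(-54) = 3, so r = 3.
Then A·3^1 = -18 gives A = -6, and h(m) = -6·3^m.
h(6) = -6·3^6 = -4374.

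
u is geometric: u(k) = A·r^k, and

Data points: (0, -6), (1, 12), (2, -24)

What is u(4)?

-96

Consecutive ratio: 12/(-6) = -2, and -24/12 = -2, so r = -2.
Then A·(-2)^0 = -6 gives A = -6, and u(k) = -6·(-2)^k.
u(4) = -6·(-2)^4 = -96.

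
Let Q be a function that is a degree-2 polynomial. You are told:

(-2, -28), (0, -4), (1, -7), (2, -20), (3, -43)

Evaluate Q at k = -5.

-139

Write Q(k) = ak² + bk + c; the 5 given values yield a linear system in the 3 coefficients.
Solving, Q(k) = -5k² + 2k - 4.
Then Q(-5) = -139.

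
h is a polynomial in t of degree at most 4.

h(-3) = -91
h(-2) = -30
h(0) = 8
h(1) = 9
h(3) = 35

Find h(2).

Write h(t) = at^4 + bt³ + ct² + dt + e; the 5 given values yield a linear system in the 5 coefficients.
Solving, the leading coefficient vanishes, and h(t) = 2t³ - 4t² + 3t + 8.
Then h(2) = 14.

14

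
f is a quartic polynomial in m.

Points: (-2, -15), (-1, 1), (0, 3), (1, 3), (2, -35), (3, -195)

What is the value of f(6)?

-2967

First differences: 16, 2, 0, -38, -160. Second differences: -14, -2, -38, -122. Third differences: 12, -36, -84. Fourth differences: -48, -48.
Level-4 differences are constant, so f has degree 4.
Fitting a degree-4 polynomial gives f(m) = -2m^4 - 2m³ + m² + 3m + 3.
Then f(6) = -2967.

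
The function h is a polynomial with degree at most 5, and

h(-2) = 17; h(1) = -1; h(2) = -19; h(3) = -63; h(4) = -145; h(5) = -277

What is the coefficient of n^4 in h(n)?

0

Write h(n) = an^5 + bn^4 + cn³ + dn² + en + p; the 6 given values yield a linear system in the 6 coefficients.
Solving, the top 2 coefficients vanish, and h(n) = -2n³ - n² - n + 3.
The coefficient of n^4 is 0.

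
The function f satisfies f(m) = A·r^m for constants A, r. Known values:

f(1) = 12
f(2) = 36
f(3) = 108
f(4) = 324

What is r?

Consecutive ratio: 36/12 = 3, and 108/36 = 3, so r = 3.
Then A·3^1 = 12 gives A = 4, and f(m) = 4·3^m.

3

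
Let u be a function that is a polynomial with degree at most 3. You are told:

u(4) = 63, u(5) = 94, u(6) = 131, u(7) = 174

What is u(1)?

6

Write u(m) = am³ + bm² + cm + d; the 4 given values yield a linear system in the 4 coefficients.
Solving, the leading coefficient vanishes, and u(m) = 3m² + 4m - 1.
Then u(1) = 6.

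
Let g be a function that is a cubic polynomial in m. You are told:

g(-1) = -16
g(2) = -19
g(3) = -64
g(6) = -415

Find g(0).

-1

Write g(m) = am³ + bm² + cm + d; the 4 given values yield a linear system in the 4 coefficients.
Solving, g(m) = -m³ - 7m² + 9m - 1.
Then g(0) = -1.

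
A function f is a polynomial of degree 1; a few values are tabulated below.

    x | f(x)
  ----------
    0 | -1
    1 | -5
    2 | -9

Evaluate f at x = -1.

3

Write f(x) = ax + b; the 3 given values yield a linear system in the 2 coefficients.
Solving, f(x) = -4x - 1.
Then f(-1) = 3.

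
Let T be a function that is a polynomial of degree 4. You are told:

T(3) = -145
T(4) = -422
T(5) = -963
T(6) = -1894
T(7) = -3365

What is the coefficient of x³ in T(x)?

-3

Write T(x) = ax^4 + bx³ + cx² + dx + e; the 5 given values yield a linear system in the 5 coefficients.
Solving, T(x) = -x^4 - 3x³ + x² + 2x + 2.
The coefficient of x³ is -3.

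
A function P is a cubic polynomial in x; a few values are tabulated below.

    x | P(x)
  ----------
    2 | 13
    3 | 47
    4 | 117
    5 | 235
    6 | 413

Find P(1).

First differences: 34, 70, 118, 178. Second differences: 36, 48, 60. Third differences: 12, 12.
Level-3 differences are constant, so P has degree 3.
Fitting a degree-3 polynomial gives P(x) = 2x³ - 4x + 5.
Then P(1) = 3.

3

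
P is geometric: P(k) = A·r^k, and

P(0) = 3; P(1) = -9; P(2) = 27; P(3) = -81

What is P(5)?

-729

Consecutive ratio: -9/3 = -3, and 27/(-9) = -3, so r = -3.
Then A·(-3)^0 = 3 gives A = 3, and P(k) = 3·(-3)^k.
P(5) = 3·(-3)^5 = -729.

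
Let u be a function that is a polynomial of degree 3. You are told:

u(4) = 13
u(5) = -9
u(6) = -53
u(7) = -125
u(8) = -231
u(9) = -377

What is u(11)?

-813

Write u(n) = an³ + bn² + cn + d; the 6 given values yield a linear system in the 4 coefficients.
Solving, u(n) = -n³ + 4n² + 3n + 1.
Then u(11) = -813.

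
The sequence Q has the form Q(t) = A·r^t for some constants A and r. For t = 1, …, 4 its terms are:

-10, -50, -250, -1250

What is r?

Consecutive ratio: -50/(-10) = 5, and -250/(-50) = 5, so r = 5.
Then A·5^1 = -10 gives A = -2, and Q(t) = -2·5^t.

5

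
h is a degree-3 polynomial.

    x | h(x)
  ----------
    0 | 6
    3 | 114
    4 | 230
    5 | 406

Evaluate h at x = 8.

Write h(x) = ax³ + bx² + cx + d; the 4 given values yield a linear system in the 4 coefficients.
Solving, h(x) = 2x³ + 6x² + 6.
Then h(8) = 1414.

1414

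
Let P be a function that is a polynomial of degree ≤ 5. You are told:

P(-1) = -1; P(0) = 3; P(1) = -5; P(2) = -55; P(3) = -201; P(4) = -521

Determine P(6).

-2115

Write P(k) = ak^5 + bk^4 + ck³ + dk² + ek + p; the 6 given values yield a linear system in the 6 coefficients.
Solving, the leading coefficient vanishes, and P(k) = -k^4 - 3k³ - 5k² + k + 3.
Then P(6) = -2115.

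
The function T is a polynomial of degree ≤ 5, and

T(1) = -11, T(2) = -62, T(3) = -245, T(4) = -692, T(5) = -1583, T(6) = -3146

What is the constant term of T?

-8

First differences: -51, -183, -447, -891, -1563. Second differences: -132, -264, -444, -672. Third differences: -132, -180, -228. Fourth differences: -48, -48.
Level-4 differences are constant, so T has degree 4.
Fitting a degree-4 polynomial gives T(k) = -2k^4 - 2k³ - 4k² + 5k - 8.
The constant term is T(0) = -8.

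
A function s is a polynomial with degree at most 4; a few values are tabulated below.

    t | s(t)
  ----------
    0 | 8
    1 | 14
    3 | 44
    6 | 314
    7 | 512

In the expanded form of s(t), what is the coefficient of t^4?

0

Write s(t) = at^4 + bt³ + ct² + dt + e; the 5 given values yield a linear system in the 5 coefficients.
Solving, the leading coefficient vanishes, and s(t) = 2t³ - 5t² + 9t + 8.
The coefficient of t^4 is 0.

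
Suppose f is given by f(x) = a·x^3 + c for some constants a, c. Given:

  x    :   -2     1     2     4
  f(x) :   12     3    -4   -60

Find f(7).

-339

From f(-2) = 12 and f(1) = 3: -8a + c = 12 and 1a + c = 3.
Subtracting: 9a = -9, so a = -1; then c = 12 − (-1)·(-8) = 4.
So f(x) = -1x³ + 4, and f(7) = -339.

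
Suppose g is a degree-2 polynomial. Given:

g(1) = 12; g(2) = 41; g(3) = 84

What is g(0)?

Write g(x) = ax² + bx + c; the 3 given values yield a linear system in the 3 coefficients.
Solving, g(x) = 7x² + 8x - 3.
Then g(0) = -3.

-3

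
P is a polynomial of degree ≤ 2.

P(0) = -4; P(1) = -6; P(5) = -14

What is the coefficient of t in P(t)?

-2

Write P(t) = at² + bt + c; the 3 given values yield a linear system in the 3 coefficients.
Solving, the leading coefficient vanishes, and P(t) = -2t - 4.
The coefficient of t is -2.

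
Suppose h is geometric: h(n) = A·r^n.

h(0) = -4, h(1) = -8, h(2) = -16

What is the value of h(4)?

Consecutive ratio: -8/(-4) = 2, and -16/(-8) = 2, so r = 2.
Then A·2^0 = -4 gives A = -4, and h(n) = -4·2^n.
h(4) = -4·2^4 = -64.

-64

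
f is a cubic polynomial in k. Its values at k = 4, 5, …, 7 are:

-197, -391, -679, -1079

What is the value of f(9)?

-2287

Write f(k) = ak³ + bk² + ck + d; the 4 given values yield a linear system in the 4 coefficients.
Solving, f(k) = -3k³ - 2k² + 7k - 1.
Then f(9) = -2287.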